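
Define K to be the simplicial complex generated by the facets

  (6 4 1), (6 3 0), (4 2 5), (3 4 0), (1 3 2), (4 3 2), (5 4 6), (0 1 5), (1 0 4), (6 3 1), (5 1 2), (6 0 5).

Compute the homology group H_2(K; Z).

Take the total order 0 < 1 < 2 < 3 < 4 < 5 < 6 on the vertex set. Then K (dimension 2) consists of the simplices:

  0-simplices (7): [0], [1], [2], [3], [4], [5], [6]
  1-simplices (18): [0,1], [0,3], [0,4], [0,5], [0,6], [1,2], [1,3], [1,4], [1,5], [1,6], [2,3], [2,4], [2,5], [3,4], [3,6], [4,5], [4,6], [5,6]
  2-simplices (12): [0,1,4], [0,1,5], [0,3,4], [0,3,6], [0,5,6], [1,2,3], [1,2,5], [1,3,6], [1,4,6], [2,3,4], [2,4,5], [4,5,6]

giving chain groups C_0 ≅ Z^7, C_1 ≅ Z^18, C_2 ≅ Z^12.

∂_1: C_1 → C_0 is given by ∂[p,q] = [q] − [p]. For instance
  ∂[2,3] = [3] − [2].
The resulting 7×18 matrix has rank 6, and its Smith normal form has invariant factors (1,1,1,1,1,1).

∂_2: C_2 → C_1 acts by ∂[p,q,r] = [q,r] − [p,r] + [p,q]. For instance
  ∂[4,5,6] = [5,6] − [4,6] + [4,5],
  ∂[0,3,4] = [3,4] − [0,4] + [0,3].
As a 18×12 matrix over Z this has rank 12, with invariant factors (1,1,1,1,1,1,1,1,1,1,1,2).

From H_k ≅ ker(∂_k) / im(∂_{k+1}) we obtain:

  H_2: rank ker ∂_2 − rank ∂_3 = (12 − 12) − 0 = 0, and there is no ∂_3, so H_2 ≅ 0.

(K is a triangulation of the real projective plane RP^2.)

H_2 ≅ 0.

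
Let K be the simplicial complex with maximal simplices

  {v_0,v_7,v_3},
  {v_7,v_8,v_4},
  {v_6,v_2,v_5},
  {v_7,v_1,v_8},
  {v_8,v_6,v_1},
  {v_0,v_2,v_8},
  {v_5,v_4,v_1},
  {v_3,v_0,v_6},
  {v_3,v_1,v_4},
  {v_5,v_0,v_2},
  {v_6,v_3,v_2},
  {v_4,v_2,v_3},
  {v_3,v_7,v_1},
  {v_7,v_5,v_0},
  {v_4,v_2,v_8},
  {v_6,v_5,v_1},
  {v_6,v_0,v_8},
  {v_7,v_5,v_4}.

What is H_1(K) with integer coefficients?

K has 9 vertices, 27 edges, 18 triangles.
rank ∂_1 = 8, rank ∂_2 = 18 ⇒ b_1 = 27 − 8 − 18 = 1; ∂_2 has invariant factor(s) [2] giving torsion. So H_1 ≅ Z ⊕ Z_2.

H_1 ≅ Z ⊕ Z_2.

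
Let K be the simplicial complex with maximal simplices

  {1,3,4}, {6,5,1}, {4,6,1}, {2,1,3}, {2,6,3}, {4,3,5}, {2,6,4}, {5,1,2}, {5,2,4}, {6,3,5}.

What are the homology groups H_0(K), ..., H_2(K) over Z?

Fix the vertex order 1 < 2 < 3 < 4 < 5 < 6 and write every simplex with vertices in increasing order. Then dim K = 2 and the simplices of K are:

  0-simplices (6): [1], [2], [3], [4], [5], [6]
  1-simplices (15): [1,2], [1,3], [1,4], [1,5], [1,6], [2,3], [2,4], [2,5], [2,6], [3,4], [3,5], [3,6], [4,5], [4,6], [5,6]
  2-simplices (10): [1,2,3], [1,2,5], [1,3,4], [1,4,6], [1,5,6], [2,3,6], [2,4,5], [2,4,6], [3,4,5], [3,5,6]

giving chain groups C_0 ≅ Z^6, C_1 ≅ Z^15, C_2 ≅ Z^10.

Boundary ∂_1: C_1 → C_0 sends each edge [p,q] (with p < q) to q − p.
The resulting 6×15 matrix has rank 5, and its Smith normal form has invariant factors (1,1,1,1,1).

∂_2: C_2 → C_1 maps a triangle to the signed sum of its edges. For instance
  ∂[1,2,3] = [2,3] − [1,3] + [1,2],
  ∂[1,5,6] = [5,6] − [1,6] + [1,5].
As a 15×10 matrix over Z this has rank 10, with invariant factors (1,1,1,1,1,1,1,1,1,2).

Computing H_k = (kernel of ∂_k) / (image of ∂_{k+1}):

  H_0: rank C_0 − rank ∂_1 = 6 − 5 = 1, and the invariant factors of ∂_1 are all 1, so H_0 = Z.
  H_1: rank ker ∂_1 − rank ∂_2 = (15 − 5) − 10 = 0, and ∂_2 has invariant factor 2 > 1, so H_1 = Z/2.
  H_2: rank ker ∂_2 − rank ∂_3 = (10 − 10) − 0 = 0, and there is no ∂_3, so H_2 = 0.

As a check, the Euler characteristic is 6 − 15 + 10 = 1, which agrees with 1 − 0 + 0 = 1.
(K is a triangulation of the real projective plane RP^2.)

H_0 ≅ Z,  H_1 ≅ Z/2,  H_2 = 0.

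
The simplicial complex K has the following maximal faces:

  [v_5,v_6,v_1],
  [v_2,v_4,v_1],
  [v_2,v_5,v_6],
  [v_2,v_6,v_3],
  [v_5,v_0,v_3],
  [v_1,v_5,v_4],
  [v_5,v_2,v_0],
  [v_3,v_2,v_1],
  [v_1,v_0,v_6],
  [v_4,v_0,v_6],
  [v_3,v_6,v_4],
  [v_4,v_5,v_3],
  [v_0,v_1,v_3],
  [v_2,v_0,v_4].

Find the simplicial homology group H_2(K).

Fix the vertex order v_0 < v_1 < v_2 < v_3 < v_4 < v_5 < v_6 and write every simplex with vertices in increasing order. Then dim K = 2 and the simplices of K are:

  0-simplices (7): [v_0], [v_1], [v_2], [v_3], [v_4], [v_5], [v_6]
  1-simplices (21): (21 of them)
  2-simplices (14): (14 of them)

giving chain groups C_0 ≅ Z^7, C_1 ≅ Z^21, C_2 ≅ Z^14.

The boundary map ∂_1: C_1 → C_0 is given by ∂[p,q] = [q] − [p]. For instance
  ∂[v_1,v_5] = [v_5] − [v_1].
The 7×21 boundary matrix has rank 6 and Smith normal form diag(1,1,1,1,1,1).

Boundary ∂_2: C_2 → C_1 acts by ∂[p,q,r] = [q,r] − [p,r] + [p,q]. For instance
  ∂[v_0,v_2,v_5] = [v_2,v_5] − [v_0,v_5] + [v_0,v_2],
  ∂[v_3,v_4,v_6] = [v_4,v_6] − [v_3,v_6] + [v_3,v_4].
The 21×14 boundary matrix has rank 13 and Smith normal form diag(1,1,1,1,1,1,1,1,1,1,1,1,1).

Computing H_k = (kernel of ∂_k) / (image of ∂_{k+1}):

  H_2: rank ker ∂_2 − rank ∂_3 = (14 − 13) − 0 = 1, and there is no ∂_3, so H_2 = Z.

(K is a triangulation of the torus T^2.)

H_2 = Z.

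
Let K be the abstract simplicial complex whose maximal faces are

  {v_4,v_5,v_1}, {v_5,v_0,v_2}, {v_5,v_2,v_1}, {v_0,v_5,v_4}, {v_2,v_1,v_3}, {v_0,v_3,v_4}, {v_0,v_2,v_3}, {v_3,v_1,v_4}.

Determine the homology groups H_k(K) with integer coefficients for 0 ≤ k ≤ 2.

Order the vertices as v_0 < v_1 < v_2 < v_3 < v_4 < v_5. Listing each simplex with vertices in this order, K has dimension 2 with simplices:

  0-simplices (6): [v_0], [v_1], [v_2], [v_3], [v_4], [v_5]
  1-simplices (12): [v_0,v_2], [v_0,v_3], [v_0,v_4], [v_0,v_5], [v_1,v_2], [v_1,v_3], [v_1,v_4], [v_1,v_5], [v_2,v_3], [v_2,v_5], [v_3,v_4], [v_4,v_5]
  2-simplices (8): [v_0,v_2,v_3], [v_0,v_2,v_5], [v_0,v_3,v_4], [v_0,v_4,v_5], [v_1,v_2,v_3], [v_1,v_2,v_5], [v_1,v_3,v_4], [v_1,v_4,v_5]

Hence C_0 ≅ Z^6, C_1 ≅ Z^12, C_2 ≅ Z^8.

Boundary ∂_1: C_1 → C_0 is given by ∂[p,q] = [q] − [p]. For instance
  ∂[v_1,v_2] = [v_2] − [v_1].
The 6×12 boundary matrix has rank 5 and Smith normal form diag(1,1,1,1,1).

∂_2: C_2 → C_1 sends each 2-simplex [p,q,r] to [q,r] − [p,r] + [p,q]. For instance
  ∂[v_0,v_3,v_4] = [v_3,v_4] − [v_0,v_4] + [v_0,v_3],
  ∂[v_1,v_3,v_4] = [v_3,v_4] − [v_1,v_4] + [v_1,v_3].
The 12×8 boundary matrix has rank 7 and Smith normal form diag(1,1,1,1,1,1,1).

Reading off H_k = ker ∂_k / im ∂_{k+1}:

  H_0: rank C_0 − rank ∂_1 = 6 − 5 = 1, and the invariant factors of ∂_1 are all 1, so H_0 = Z.
  H_1: rank ker ∂_1 − rank ∂_2 = (12 − 5) − 7 = 0, and the invariant factors of ∂_2 are all 1, so H_1 = 0.
  H_2: rank ker ∂_2 − rank ∂_3 = (8 − 7) − 0 = 1, and there is no ∂_3, so H_2 = Z.

H_0 ≅ Z,  H_1 = 0,  H_2 ≅ Z.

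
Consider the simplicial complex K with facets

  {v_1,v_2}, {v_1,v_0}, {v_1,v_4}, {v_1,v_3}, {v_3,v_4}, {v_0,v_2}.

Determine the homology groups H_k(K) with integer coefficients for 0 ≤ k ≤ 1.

H_0 = Z,  H_1 = Z^2.

Order the vertices as v_0 < v_1 < v_2 < v_3 < v_4. Listing each simplex with vertices in this order, K has dimension 1 with simplices:

  0-simplices (5): [v_0], [v_1], [v_2], [v_3], [v_4]
  1-simplices (6): [v_0,v_1], [v_0,v_2], [v_1,v_2], [v_1,v_3], [v_1,v_4], [v_3,v_4]

Hence C_0 ≅ Z^5, C_1 ≅ Z^6.

∂_1: C_1 → C_0 is given by ∂[p,q] = [q] − [p]. For instance
  ∂[v_1,v_3] = [v_3] − [v_1].
The 5×6 boundary matrix has rank 4 and Smith normal form diag(1,1,1,1).

Reading off H_k = ker ∂_k / im ∂_{k+1}:

  H_0: rank C_0 − rank ∂_1 = 5 − 4 = 1, and the invariant factors of ∂_1 are all 1, so H_0 = Z.
  H_1: rank ker ∂_1 − rank ∂_2 = (6 − 4) − 0 = 2, and there is no ∂_2, so H_1 = Z^2.

As a check, the Euler characteristic is 5 − 6 = -1, which agrees with 1 − 2 = -1.
(K is a triangulation of a wedge of 2 circles.)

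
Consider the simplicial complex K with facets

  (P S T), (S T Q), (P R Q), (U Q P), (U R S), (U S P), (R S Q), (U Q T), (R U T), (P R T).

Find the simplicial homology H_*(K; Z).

We work with the vertex ordering P < Q < R < S < T < U. The simplices of K, each written with vertices in increasing order, are:

  0-simplices (6): P, Q, R, S, T, U
  1-simplices (15): PQ, PR, PS, PT, PU, QR, QS, QT, QU, RS, RT, RU, ST, SU, TU
  2-simplices (10): PQR, PQU, PRT, PST, PSU, QRS, QST, QTU, RSU, RTU

giving chain groups C_0 ≅ Z^6, C_1 ≅ Z^15, C_2 ≅ Z^10.

The boundary map ∂_1: C_1 → C_0 is given by ∂[p,q] = [q] − [p].
The 6×15 boundary matrix has rank 5 and Smith normal form diag(1,1,1,1,1).

The boundary map ∂_2: C_2 → C_1 sends each 2-simplex [p,q,r] to [q,r] − [p,r] + [p,q]. For instance
  ∂RTU = TU − RU + RT,
  ∂QTU = TU − QU + QT.
The 15×10 boundary matrix has rank 10 and Smith normal form diag(1,1,1,1,1,1,1,1,1,2).

From H_k ≅ ker(∂_k) / im(∂_{k+1}) we obtain:

  H_0: rank C_0 − rank ∂_1 = 6 − 5 = 1, and the invariant factors of ∂_1 are all 1, so H_0 ≅ Z.
  H_1: rank ker ∂_1 − rank ∂_2 = (15 − 5) − 10 = 0, and ∂_2 has invariant factor 2 > 1, so H_1 ≅ Z/2.
  H_2: rank ker ∂_2 − rank ∂_3 = (10 − 10) − 0 = 0, and there is no ∂_3, so H_2 ≅ 0.

(K is a triangulation of the real projective plane RP^2.)

H_0 ≅ Z,  H_1 ≅ Z/2,  H_2 = 0.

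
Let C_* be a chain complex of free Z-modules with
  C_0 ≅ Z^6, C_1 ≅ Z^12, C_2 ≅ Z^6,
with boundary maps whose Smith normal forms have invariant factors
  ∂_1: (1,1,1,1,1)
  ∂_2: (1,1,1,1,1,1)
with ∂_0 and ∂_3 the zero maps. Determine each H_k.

H_0: b_0 = 6 − 0 − 5 = 1; torsion from ∂_1 factors > 1: none. So H_0 = Z.
H_1: b_1 = 12 − 5 − 6 = 1; torsion from ∂_2 factors > 1: none. So H_1 = Z.
H_2: b_2 = 6 − 6 − 0 = 0; torsion from ∂_3 factors > 1: none. So H_2 = 0.

H_0 = Z,  H_1 = Z,  H_2 = 0.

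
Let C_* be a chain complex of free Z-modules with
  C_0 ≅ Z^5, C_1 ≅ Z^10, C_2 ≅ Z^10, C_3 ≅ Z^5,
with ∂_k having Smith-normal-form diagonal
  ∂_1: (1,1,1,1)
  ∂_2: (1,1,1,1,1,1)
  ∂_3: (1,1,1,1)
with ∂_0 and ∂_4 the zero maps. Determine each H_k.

H_0 ≅ Z,  H_1 = 0,  H_2 = 0,  H_3 ≅ Z.

H_0: b_0 = 5 − 0 − 4 = 1; torsion from ∂_1 factors > 1: none. So H_0 ≅ Z.
H_1: b_1 = 10 − 4 − 6 = 0; torsion from ∂_2 factors > 1: none. So H_1 ≅ 0.
H_2: b_2 = 10 − 6 − 4 = 0; torsion from ∂_3 factors > 1: none. So H_2 ≅ 0.
H_3: b_3 = 5 − 4 − 0 = 1; torsion from ∂_4 factors > 1: none. So H_3 ≅ Z.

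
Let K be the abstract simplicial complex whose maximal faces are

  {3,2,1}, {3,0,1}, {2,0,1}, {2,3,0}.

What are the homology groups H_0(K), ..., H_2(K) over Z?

H_0 = Z,  H_1 = 0,  H_2 = Z.

Order the vertices as 0 < 1 < 2 < 3. Listing each simplex with vertices in this order, K has dimension 2 with simplices:

  0-simplices (4): [0], [1], [2], [3]
  1-simplices (6): [0,1], [0,2], [0,3], [1,2], [1,3], [2,3]
  2-simplices (4): [0,1,2], [0,1,3], [0,2,3], [1,2,3]

Hence C_0 ≅ Z^4, C_1 ≅ Z^6, C_2 ≅ Z^4.

Boundary ∂_1: C_1 → C_0 is given by ∂[p,q] = [q] − [p].
This gives a 4×6 integer matrix of rank 3; reducing to Smith normal form yields diagonal entries (1,1,1).

Boundary ∂_2: C_2 → C_1 acts by ∂[p,q,r] = [q,r] − [p,r] + [p,q]. For instance
  ∂[0,2,3] = [2,3] − [0,3] + [0,2],
  ∂[0,1,2] = [1,2] − [0,2] + [0,1].
The 6×4 boundary matrix has rank 3 and Smith normal form diag(1,1,1).

Now H_k = ker ∂_k / im ∂_{k+1}, so:

  H_0: rank C_0 − rank ∂_1 = 4 − 3 = 1, and the invariant factors of ∂_1 are all 1, so H_0 ≅ Z.
  H_1: rank ker ∂_1 − rank ∂_2 = (6 − 3) − 3 = 0, and the invariant factors of ∂_2 are all 1, so H_1 ≅ 0.
  H_2: rank ker ∂_2 − rank ∂_3 = (4 − 3) − 0 = 1, and there is no ∂_3, so H_2 ≅ Z.

As a check, the Euler characteristic is 4 − 6 + 4 = 2, which agrees with 1 − 0 + 1 = 2.
(K is a triangulation of the 2-sphere S^2.)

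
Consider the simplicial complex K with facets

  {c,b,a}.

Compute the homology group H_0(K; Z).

H_0 ≅ Z.

Order the vertices as a < b < c. Listing each simplex with vertices in this order, K has dimension 2 with simplices:

  0-simplices (3): a, b, c
  1-simplices (3): ab, ac, bc
  2-simplices (1): abc

Hence C_0 ≅ Z^3, C_1 ≅ Z^3, C_2 ≅ Z^1.

Boundary ∂_1: C_1 → C_0 is given by ∂[p,q] = [q] − [p]. For instance
  ∂bc = c − b.
The 3×3 boundary matrix has rank 2 and Smith normal form diag(1,1).

∂_2: C_2 → C_1 acts by ∂[p,q,r] = [q,r] − [p,r] + [p,q]. For instance
  ∂abc = bc − ac + ab.
The 3×1 boundary matrix has rank 1 and Smith normal form diag(1).

Now H_k = ker ∂_k / im ∂_{k+1}, so:

  H_0: rank C_0 − rank ∂_1 = 3 − 2 = 1, and the invariant factors of ∂_1 are all 1, so H_0 = Z.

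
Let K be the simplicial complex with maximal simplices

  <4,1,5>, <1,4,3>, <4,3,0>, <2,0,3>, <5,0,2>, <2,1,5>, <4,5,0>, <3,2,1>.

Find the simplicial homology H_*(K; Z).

Take the total order 0 < 1 < 2 < 3 < 4 < 5 on the vertex set. Then K (dimension 2) consists of the simplices:

  0-simplices (6): [0], [1], [2], [3], [4], [5]
  1-simplices (12): [0,2], [0,3], [0,4], [0,5], [1,2], [1,3], [1,4], [1,5], [2,3], [2,5], [3,4], [4,5]
  2-simplices (8): [0,2,3], [0,2,5], [0,3,4], [0,4,5], [1,2,3], [1,2,5], [1,3,4], [1,4,5]

so the chain groups are C_0 ≅ Z^6, C_1 ≅ Z^12, C_2 ≅ Z^8.

Boundary ∂_1: C_1 → C_0 maps an edge to its endpoints' difference, ∂[p,q] = q − p.
The 6×12 boundary matrix has rank 5 and Smith normal form diag(1,1,1,1,1).

Boundary ∂_2: C_2 → C_1 maps a triangle to the signed sum of its edges. For instance
  ∂[1,2,3] = [2,3] − [1,3] + [1,2],
  ∂[1,3,4] = [3,4] − [1,4] + [1,3].
The 12×8 boundary matrix has rank 7 and Smith normal form diag(1,1,1,1,1,1,1).

Reading off H_k = ker ∂_k / im ∂_{k+1}:

  H_0: rank C_0 − rank ∂_1 = 6 − 5 = 1, and the invariant factors of ∂_1 are all 1, so H_0 ≅ Z.
  H_1: rank ker ∂_1 − rank ∂_2 = (12 − 5) − 7 = 0, and the invariant factors of ∂_2 are all 1, so H_1 ≅ 0.
  H_2: rank ker ∂_2 − rank ∂_3 = (8 − 7) − 0 = 1, and there is no ∂_3, so H_2 ≅ Z.

As a check, the Euler characteristic is 6 − 12 + 8 = 2, which agrees with 1 − 0 + 1 = 2.

H_0 ≅ Z,  H_1 = 0,  H_2 ≅ Z.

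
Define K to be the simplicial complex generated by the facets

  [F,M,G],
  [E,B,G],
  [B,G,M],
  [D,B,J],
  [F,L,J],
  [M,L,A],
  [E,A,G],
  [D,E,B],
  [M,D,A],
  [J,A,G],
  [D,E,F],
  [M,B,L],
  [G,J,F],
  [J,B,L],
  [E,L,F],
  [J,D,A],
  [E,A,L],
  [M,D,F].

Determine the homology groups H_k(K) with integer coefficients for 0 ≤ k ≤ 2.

K has 9 vertices, 27 edges, 18 triangles.
rank ∂_0 = 0, rank ∂_1 = 8 ⇒ b_0 = 9 − 0 − 8 = 1; all invariant factors of ∂_1 are 1 so no torsion. So H_0 ≅ Z.
rank ∂_1 = 8, rank ∂_2 = 17 ⇒ b_1 = 27 − 8 − 17 = 2; all invariant factors of ∂_2 are 1 so no torsion. So H_1 ≅ Z^2.
rank ∂_2 = 17, rank ∂_3 = 0 ⇒ b_2 = 18 − 17 − 0 = 1. So H_2 ≅ Z.

H_0 ≅ Z,  H_1 ≅ Z^2,  H_2 ≅ Z.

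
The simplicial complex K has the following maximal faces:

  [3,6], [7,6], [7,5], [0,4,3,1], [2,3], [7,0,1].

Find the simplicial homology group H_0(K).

H_0 = Z.

Order the vertices as 0 < 1 < 2 < 3 < 4 < 5 < 6 < 7. Listing each simplex with vertices in this order, K has dimension 3 with simplices:

  0-simplices (8): [0], [1], [2], [3], [4], [5], [6], [7]
  1-simplices (12): [0,1], [0,3], [0,4], [0,7], [1,3], [1,4], [1,7], [2,3], [3,4], [3,6], [5,7], [6,7]
  2-simplices (5): [0,1,3], [0,1,4], [0,1,7], [0,3,4], [1,3,4]
  3-simplices (1): [0,1,3,4]

Hence C_0 ≅ Z^8, C_1 ≅ Z^12, C_2 ≅ Z^5, C_3 ≅ Z^1.

Boundary ∂_1: C_1 → C_0 maps an edge to its endpoints' difference, ∂[p,q] = q − p. For instance
  ∂[0,4] = [4] − [0].
As a 8×12 matrix over Z this has rank 7, with invariant factors (1,1,1,1,1,1,1).

Boundary ∂_2: C_2 → C_1 sends each 2-simplex [p,q,r] to [q,r] − [p,r] + [p,q]. For instance
  ∂[0,1,4] = [1,4] − [0,4] + [0,1],
  ∂[0,1,3] = [1,3] − [0,3] + [0,1].
The 12×5 boundary matrix has rank 4 and Smith normal form diag(1,1,1,1).

∂_3: C_3 → C_2 sends each 3-simplex σ to the alternating sum Σ_i (−1)^i (σ with its i-th vertex removed). For instance
  ∂[0,1,3,4] = [1,3,4] − [0,3,4] + [0,1,4] − [0,1,3].
As a 5×1 matrix over Z this has rank 1, with invariant factors (1).

From H_k ≅ ker(∂_k) / im(∂_{k+1}) we obtain:

  H_0: rank C_0 − rank ∂_1 = 8 − 7 = 1, and the invariant factors of ∂_1 are all 1, so H_0 = Z.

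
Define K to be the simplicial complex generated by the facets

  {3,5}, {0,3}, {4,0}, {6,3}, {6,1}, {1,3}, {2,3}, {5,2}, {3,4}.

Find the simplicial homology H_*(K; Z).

Take the total order 0 < 1 < 2 < 3 < 4 < 5 < 6 on the vertex set. Then K (dimension 1) consists of the simplices:

  0-simplices (7): [0], [1], [2], [3], [4], [5], [6]
  1-simplices (9): [0,3], [0,4], [1,3], [1,6], [2,3], [2,5], [3,4], [3,5], [3,6]

giving chain groups C_0 ≅ Z^7, C_1 ≅ Z^9.

Boundary ∂_1: C_1 → C_0 is given by ∂[p,q] = [q] − [p].
This gives a 7×9 integer matrix of rank 6; reducing to Smith normal form yields diagonal entries (1,1,1,1,1,1).

Computing H_k = (kernel of ∂_k) / (image of ∂_{k+1}):

  H_0: rank C_0 − rank ∂_1 = 7 − 6 = 1, and the invariant factors of ∂_1 are all 1, so H_0 ≅ Z.
  H_1: rank ker ∂_1 − rank ∂_2 = (9 − 6) − 0 = 3, and there is no ∂_2, so H_1 ≅ Z^3.

(K is a triangulation of a wedge of 3 circles.)

H_0 = Z,  H_1 = Z^3.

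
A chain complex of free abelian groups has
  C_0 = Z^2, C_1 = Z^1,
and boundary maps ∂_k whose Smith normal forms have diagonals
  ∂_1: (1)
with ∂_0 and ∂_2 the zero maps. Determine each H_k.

H_0: b_0 = 2 − 0 − 1 = 1; torsion from ∂_1 factors > 1: none. So H_0 = Z.
H_1: b_1 = 1 − 1 − 0 = 0; torsion from ∂_2 factors > 1: none. So H_1 = 0.

H_0 = Z,  H_1 = 0.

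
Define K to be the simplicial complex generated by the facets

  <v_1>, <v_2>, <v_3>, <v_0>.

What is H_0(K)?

H_0 = Z^4.

Order the vertices as v_0 < v_1 < v_2 < v_3. Listing each simplex with vertices in this order, K has dimension 0 with simplices:

  0-simplices (4): [v_0], [v_1], [v_2], [v_3]

Hence C_0 ≅ Z^4.

Computing H_k = (kernel of ∂_k) / (image of ∂_{k+1}):

  H_0: rank C_0 − rank ∂_1 = 4 − 0 = 4, and there is no ∂_1, so H_0 = Z^4.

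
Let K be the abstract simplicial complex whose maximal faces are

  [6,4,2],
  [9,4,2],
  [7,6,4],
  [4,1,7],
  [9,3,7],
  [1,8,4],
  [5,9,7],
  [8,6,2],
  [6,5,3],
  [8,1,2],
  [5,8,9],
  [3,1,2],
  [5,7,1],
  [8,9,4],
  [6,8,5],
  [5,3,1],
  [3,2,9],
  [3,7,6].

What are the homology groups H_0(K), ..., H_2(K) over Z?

H_0 = Z,  H_1 = Z ⊕ Z/2,  H_2 = 0.

We work with the vertex ordering 1 < 2 < 3 < 4 < 5 < 6 < 7 < 8 < 9. The simplices of K, each written with vertices in increasing order, are:

  0-simplices (9): [1], [2], [3], [4], [5], [6], [7], [8], [9]
  1-simplices (27): (27 of them)
  2-simplices (18): [1,2,3], [1,2,8], [1,3,5], [1,4,7], [1,4,8], [1,5,7], [2,3,9], [2,4,6], [2,4,9], [2,6,8], [3,5,6], [3,6,7], [3,7,9], [4,6,7], [4,8,9], [5,6,8], [5,7,9], [5,8,9]

so the chain groups are C_0 ≅ Z^9, C_1 ≅ Z^27, C_2 ≅ Z^18.

The boundary map ∂_1: C_1 → C_0 is given by ∂[p,q] = [q] − [p]. For instance
  ∂[4,6] = [6] − [4].
As a 9×27 matrix over Z this has rank 8, with invariant factors (1,1,1,1,1,1,1,1).

The boundary map ∂_2: C_2 → C_1 maps a triangle to the signed sum of its edges. For instance
  ∂[1,4,8] = [4,8] − [1,8] + [1,4],
  ∂[1,2,3] = [2,3] − [1,3] + [1,2].
The 27×18 boundary matrix has rank 18 and Smith normal form diag(1,1,1,1,1,1,1,1,1,1,1,1,1,1,1,1,1,2).

Computing H_k = (kernel of ∂_k) / (image of ∂_{k+1}):

  H_0: rank C_0 − rank ∂_1 = 9 − 8 = 1, and the invariant factors of ∂_1 are all 1, so H_0 = Z.
  H_1: rank ker ∂_1 − rank ∂_2 = (27 − 8) − 18 = 1, and ∂_2 has invariant factor 2 > 1, so H_1 = Z ⊕ Z/2.
  H_2: rank ker ∂_2 − rank ∂_3 = (18 − 18) − 0 = 0, and there is no ∂_3, so H_2 = 0.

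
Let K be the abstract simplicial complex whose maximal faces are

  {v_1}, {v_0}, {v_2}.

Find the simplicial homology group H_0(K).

Fix the vertex order v_0 < v_1 < v_2 and write every simplex with vertices in increasing order. Then dim K = 0 and the simplices of K are:

  0-simplices (3): [v_0], [v_1], [v_2]

Hence C_0 ≅ Z^3.

Reading off H_k = ker ∂_k / im ∂_{k+1}:

  H_0: rank C_0 − rank ∂_1 = 3 − 0 = 3, and there is no ∂_1, so H_0 ≅ Z^3.

H_0 = Z^3.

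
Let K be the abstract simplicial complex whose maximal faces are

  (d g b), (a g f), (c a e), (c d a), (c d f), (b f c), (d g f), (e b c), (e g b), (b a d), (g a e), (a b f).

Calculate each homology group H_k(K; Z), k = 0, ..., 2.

H_0 = Z,  H_1 = Z_2,  H_2 = 0.

K has 7 vertices, 18 edges, 12 triangles.
rank ∂_0 = 0, rank ∂_1 = 6 ⇒ b_0 = 7 − 0 − 6 = 1; all invariant factors of ∂_1 are 1 so no torsion. So H_0 = Z.
rank ∂_1 = 6, rank ∂_2 = 12 ⇒ b_1 = 18 − 6 − 12 = 0; ∂_2 has invariant factor(s) [2] giving torsion. So H_1 = Z_2.
rank ∂_2 = 12, rank ∂_3 = 0 ⇒ b_2 = 12 − 12 − 0 = 0. So H_2 = 0.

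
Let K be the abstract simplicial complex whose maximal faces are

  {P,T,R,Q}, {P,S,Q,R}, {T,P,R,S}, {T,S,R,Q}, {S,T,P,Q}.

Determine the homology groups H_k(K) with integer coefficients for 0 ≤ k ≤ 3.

K has 5 vertices, 10 edges, 10 triangles, 5 3-simplices.
rank ∂_0 = 0, rank ∂_1 = 4 ⇒ b_0 = 5 − 0 − 4 = 1; all invariant factors of ∂_1 are 1 so no torsion. So H_0 = Z.
rank ∂_1 = 4, rank ∂_2 = 6 ⇒ b_1 = 10 − 4 − 6 = 0; all invariant factors of ∂_2 are 1 so no torsion. So H_1 = 0.
rank ∂_2 = 6, rank ∂_3 = 4 ⇒ b_2 = 10 − 6 − 4 = 0; all invariant factors of ∂_3 are 1 so no torsion. So H_2 = 0.
rank ∂_3 = 4, rank ∂_4 = 0 ⇒ b_3 = 5 − 4 − 0 = 1. So H_3 = Z.

H_0 = Z,  H_1 = 0,  H_2 = 0,  H_3 = Z.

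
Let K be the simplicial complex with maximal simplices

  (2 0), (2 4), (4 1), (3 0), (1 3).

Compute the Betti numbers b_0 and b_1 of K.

Take the total order 0 < 1 < 2 < 3 < 4 on the vertex set. Then K (dimension 1) consists of the simplices:

  0-simplices (5): [0], [1], [2], [3], [4]
  1-simplices (5): [0,2], [0,3], [1,3], [1,4], [2,4]

so the chain groups are C_0 ≅ Z^5, C_1 ≅ Z^5.

∂_1: C_1 → C_0 maps an edge to its endpoints' difference, ∂[p,q] = q − p.
This gives a 5×5 integer matrix of rank 4; reducing to Smith normal form yields diagonal entries (1,1,1,1).

Reading off H_k = ker ∂_k / im ∂_{k+1}:

  H_0: rank C_0 − rank ∂_1 = 5 − 4 = 1, and the invariant factors of ∂_1 are all 1, so H_0 ≅ Z.
  H_1: rank ker ∂_1 − rank ∂_2 = (5 − 4) − 0 = 1, and there is no ∂_2, so H_1 ≅ Z.

Hence the Betti numbers are b_0 = 1, b_1 = 1.

b_0 = 1, b_1 = 1.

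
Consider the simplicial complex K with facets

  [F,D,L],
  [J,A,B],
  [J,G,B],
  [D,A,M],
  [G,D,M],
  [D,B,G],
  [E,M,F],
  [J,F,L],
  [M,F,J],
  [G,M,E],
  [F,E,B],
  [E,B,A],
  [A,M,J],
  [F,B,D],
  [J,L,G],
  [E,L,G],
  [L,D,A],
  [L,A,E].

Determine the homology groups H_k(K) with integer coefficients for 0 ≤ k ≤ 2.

K has 9 vertices, 27 edges, 18 triangles.
rank ∂_0 = 0, rank ∂_1 = 8 ⇒ b_0 = 9 − 0 − 8 = 1; all invariant factors of ∂_1 are 1 so no torsion. So H_0 ≅ Z.
rank ∂_1 = 8, rank ∂_2 = 17 ⇒ b_1 = 27 − 8 − 17 = 2; all invariant factors of ∂_2 are 1 so no torsion. So H_1 ≅ Z^2.
rank ∂_2 = 17, rank ∂_3 = 0 ⇒ b_2 = 18 − 17 − 0 = 1. So H_2 ≅ Z.

H_0 = Z,  H_1 = Z^2,  H_2 = Z.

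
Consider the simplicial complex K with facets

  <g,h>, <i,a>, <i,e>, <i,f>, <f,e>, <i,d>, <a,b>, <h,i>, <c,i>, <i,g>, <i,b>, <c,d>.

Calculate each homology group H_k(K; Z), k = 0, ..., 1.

Fix the vertex order a < b < c < d < e < f < g < h < i and write every simplex with vertices in increasing order. Then dim K = 1 and the simplices of K are:

  0-simplices (9): a, b, c, d, e, f, g, h, i
  1-simplices (12): ab, ai, bi, cd, ci, di, ef, ei, fi, gh, gi, hi

so the chain groups are C_0 ≅ Z^9, C_1 ≅ Z^12.

∂_1: C_1 → C_0 is given by ∂[p,q] = [q] − [p]. For instance
  ∂fi = i − f.
As a 9×12 matrix over Z this has rank 8, with invariant factors (1,1,1,1,1,1,1,1).

Computing H_k = (kernel of ∂_k) / (image of ∂_{k+1}):

  H_0: rank C_0 − rank ∂_1 = 9 − 8 = 1, and the invariant factors of ∂_1 are all 1, so H_0 = Z.
  H_1: rank ker ∂_1 − rank ∂_2 = (12 − 8) − 0 = 4, and there is no ∂_2, so H_1 = Z^4.

H_0 = Z,  H_1 = Z^4.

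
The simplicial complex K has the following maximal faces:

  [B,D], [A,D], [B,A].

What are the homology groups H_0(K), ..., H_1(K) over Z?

Order the vertices as A < B < D. Listing each simplex with vertices in this order, K has dimension 1 with simplices:

  0-simplices (3): A, B, D
  1-simplices (3): AB, AD, BD

giving chain groups C_0 ≅ Z^3, C_1 ≅ Z^3.

The boundary map ∂_1: C_1 → C_0 maps an edge to its endpoints' difference, ∂[p,q] = q − p.
The resulting 3×3 matrix has rank 2, and its Smith normal form has invariant factors (1,1).

Now H_k = ker ∂_k / im ∂_{k+1}, so:

  H_0: rank C_0 − rank ∂_1 = 3 − 2 = 1, and the invariant factors of ∂_1 are all 1, so H_0 ≅ Z.
  H_1: rank ker ∂_1 − rank ∂_2 = (3 − 2) − 0 = 1, and there is no ∂_2, so H_1 ≅ Z.

(K is a triangulation of the circle S^1.)

H_0 = Z,  H_1 = Z.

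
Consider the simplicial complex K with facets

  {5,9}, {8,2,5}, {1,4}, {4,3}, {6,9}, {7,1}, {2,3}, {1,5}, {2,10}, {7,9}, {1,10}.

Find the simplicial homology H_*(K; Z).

K has 10 vertices, 13 edges, 1 triangle.
rank ∂_0 = 0, rank ∂_1 = 9 ⇒ b_0 = 10 − 0 − 9 = 1; all invariant factors of ∂_1 are 1 so no torsion. So H_0 ≅ Z.
rank ∂_1 = 9, rank ∂_2 = 1 ⇒ b_1 = 13 − 9 − 1 = 3; all invariant factors of ∂_2 are 1 so no torsion. So H_1 ≅ Z^3.
rank ∂_2 = 1, rank ∂_3 = 0 ⇒ b_2 = 1 − 1 − 0 = 0. So H_2 ≅ 0.

H_0 ≅ Z,  H_1 ≅ Z^3,  H_2 = 0.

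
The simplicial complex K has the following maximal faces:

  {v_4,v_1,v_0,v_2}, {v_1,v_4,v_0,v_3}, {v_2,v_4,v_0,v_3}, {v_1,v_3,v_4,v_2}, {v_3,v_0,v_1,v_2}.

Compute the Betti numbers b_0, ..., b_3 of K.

Take the total order v_0 < v_1 < v_2 < v_3 < v_4 on the vertex set. Then K (dimension 3) consists of the simplices:

  0-simplices (5): [v_0], [v_1], [v_2], [v_3], [v_4]
  1-simplices (10): [v_0,v_1], [v_0,v_2], [v_0,v_3], [v_0,v_4], [v_1,v_2], [v_1,v_3], [v_1,v_4], [v_2,v_3], [v_2,v_4], [v_3,v_4]
  2-simplices (10): [v_0,v_1,v_2], [v_0,v_1,v_3], [v_0,v_1,v_4], [v_0,v_2,v_3], [v_0,v_2,v_4], [v_0,v_3,v_4], [v_1,v_2,v_3], [v_1,v_2,v_4], [v_1,v_3,v_4], [v_2,v_3,v_4]
  3-simplices (5): [v_0,v_1,v_2,v_3], [v_0,v_1,v_2,v_4], [v_0,v_1,v_3,v_4], [v_0,v_2,v_3,v_4], [v_1,v_2,v_3,v_4]

Hence C_0 ≅ Z^5, C_1 ≅ Z^10, C_2 ≅ Z^10, C_3 ≅ Z^5.

Boundary ∂_1: C_1 → C_0 sends each edge [p,q] (with p < q) to q − p. For instance
  ∂[v_0,v_4] = [v_4] − [v_0].
The 5×10 boundary matrix has rank 4 and Smith normal form diag(1,1,1,1).

∂_2: C_2 → C_1 sends each 2-simplex [p,q,r] to [q,r] − [p,r] + [p,q]. For instance
  ∂[v_1,v_3,v_4] = [v_3,v_4] − [v_1,v_4] + [v_1,v_3],
  ∂[v_0,v_2,v_3] = [v_2,v_3] − [v_0,v_3] + [v_0,v_2].
As a 10×10 matrix over Z this has rank 6, with invariant factors (1,1,1,1,1,1).

∂_3: C_3 → C_2 sends each 3-simplex σ to the alternating sum Σ_i (−1)^i (σ with its i-th vertex removed). For instance
  ∂[v_0,v_1,v_3,v_4] = [v_1,v_3,v_4] − [v_0,v_3,v_4] + [v_0,v_1,v_4] − [v_0,v_1,v_3],
  ∂[v_0,v_1,v_2,v_3] = [v_1,v_2,v_3] − [v_0,v_2,v_3] + [v_0,v_1,v_3] − [v_0,v_1,v_2].
As a 10×5 matrix over Z this has rank 4, with invariant factors (1,1,1,1).

Computing H_k = (kernel of ∂_k) / (image of ∂_{k+1}):

  H_0: rank C_0 − rank ∂_1 = 5 − 4 = 1, and the invariant factors of ∂_1 are all 1, so H_0 = Z.
  H_1: rank ker ∂_1 − rank ∂_2 = (10 − 4) − 6 = 0, and the invariant factors of ∂_2 are all 1, so H_1 = 0.
  H_2: rank ker ∂_2 − rank ∂_3 = (10 − 6) − 4 = 0, and the invariant factors of ∂_3 are all 1, so H_2 = 0.
  H_3: rank ker ∂_3 − rank ∂_4 = (5 − 4) − 0 = 1, and there is no ∂_4, so H_3 = Z.

(K is a triangulation of the 3-sphere S^3.)

Hence the Betti numbers are b_0 = 1, b_1 = 0, b_2 = 0, b_3 = 1.

b_0 = 1, b_1 = 0, b_2 = 0, b_3 = 1.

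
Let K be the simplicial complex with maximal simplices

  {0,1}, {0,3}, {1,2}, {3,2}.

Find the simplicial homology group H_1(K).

Order the vertices as 0 < 1 < 2 < 3. Listing each simplex with vertices in this order, K has dimension 1 with simplices:

  0-simplices (4): [0], [1], [2], [3]
  1-simplices (4): [0,1], [0,3], [1,2], [2,3]

so the chain groups are C_0 ≅ Z^4, C_1 ≅ Z^4.

Boundary ∂_1: C_1 → C_0 maps an edge to its endpoints' difference, ∂[p,q] = q − p.
As a 4×4 matrix over Z this has rank 3, with invariant factors (1,1,1).

From H_k ≅ ker(∂_k) / im(∂_{k+1}) we obtain:

  H_1: rank ker ∂_1 − rank ∂_2 = (4 − 3) − 0 = 1, and there is no ∂_2, so H_1 ≅ Z.

H_1 = Z.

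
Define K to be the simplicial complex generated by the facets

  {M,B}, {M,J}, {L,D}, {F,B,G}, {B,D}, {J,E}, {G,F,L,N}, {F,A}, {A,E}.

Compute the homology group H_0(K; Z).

We work with the vertex ordering A < B < D < E < F < G < J < L < M < N. The simplices of K, each written with vertices in increasing order, are:

  0-simplices (10): A, B, D, E, F, G, J, L, M, N
  1-simplices (15): AE, AF, BD, BF, BG, BM, DL, EJ, FG, FL, FN, GL, GN, JM, LN
  2-simplices (5): BFG, FGL, FGN, FLN, GLN
  3-simplices (1): FGLN

so the chain groups are C_0 ≅ Z^10, C_1 ≅ Z^15, C_2 ≅ Z^5, C_3 ≅ Z^1.

The boundary map ∂_1: C_1 → C_0 sends each edge [p,q] (with p < q) to q − p. For instance
  ∂LN = N − L.
The 10×15 boundary matrix has rank 9 and Smith normal form diag(1,1,1,1,1,1,1,1,1).

∂_2: C_2 → C_1 maps a triangle to the signed sum of its edges. For instance
  ∂BFG = FG − BG + BF,
  ∂FGL = GL − FL + FG.
This gives a 15×5 integer matrix of rank 4; reducing to Smith normal form yields diagonal entries (1,1,1,1).

The boundary map ∂_3: C_3 → C_2 sends each 3-simplex σ to the alternating sum Σ_i (−1)^i (σ with its i-th vertex removed). For instance
  ∂FGLN = GLN − FLN + FGN − FGL.
As a 5×1 matrix over Z this has rank 1, with invariant factors (1).

Reading off H_k = ker ∂_k / im ∂_{k+1}:

  H_0: rank C_0 − rank ∂_1 = 10 − 9 = 1, and the invariant factors of ∂_1 are all 1, so H_0 = Z.

H_0 ≅ Z.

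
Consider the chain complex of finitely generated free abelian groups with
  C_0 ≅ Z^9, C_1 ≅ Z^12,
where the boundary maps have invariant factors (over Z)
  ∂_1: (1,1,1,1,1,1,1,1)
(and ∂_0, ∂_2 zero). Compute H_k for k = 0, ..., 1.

H_0: b_0 = 9 − 0 − 8 = 1; torsion from ∂_1 factors > 1: none. So H_0 = Z.
H_1: b_1 = 12 − 8 − 0 = 4; torsion from ∂_2 factors > 1: none. So H_1 = Z^4.

H_0 = Z,  H_1 = Z^4.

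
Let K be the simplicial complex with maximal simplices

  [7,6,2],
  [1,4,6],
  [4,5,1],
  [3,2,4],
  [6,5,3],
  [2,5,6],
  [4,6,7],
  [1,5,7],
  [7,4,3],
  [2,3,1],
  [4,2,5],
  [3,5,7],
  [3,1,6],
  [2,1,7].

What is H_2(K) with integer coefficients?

H_2 ≅ Z.

We work with the vertex ordering 1 < 2 < 3 < 4 < 5 < 6 < 7. The simplices of K, each written with vertices in increasing order, are:

  0-simplices (7): [1], [2], [3], [4], [5], [6], [7]
  1-simplices (21): [1,2], [1,3], [1,4], [1,5], [1,6], [1,7], [2,3], [2,4], [2,5], [2,6], [2,7], [3,4], [3,5], [3,6], [3,7], [4,5], [4,6], [4,7], [5,6], [5,7], [6,7]
  2-simplices (14): [1,2,3], [1,2,7], [1,3,6], [1,4,5], [1,4,6], [1,5,7], [2,3,4], [2,4,5], [2,5,6], [2,6,7], [3,4,7], [3,5,6], [3,5,7], [4,6,7]

Hence C_0 ≅ Z^7, C_1 ≅ Z^21, C_2 ≅ Z^14.

The boundary map ∂_1: C_1 → C_0 sends each edge [p,q] (with p < q) to q − p. For instance
  ∂[3,6] = [6] − [3].
The resulting 7×21 matrix has rank 6, and its Smith normal form has invariant factors (1,1,1,1,1,1).

Boundary ∂_2: C_2 → C_1 acts by ∂[p,q,r] = [q,r] − [p,r] + [p,q]. For instance
  ∂[1,2,3] = [2,3] − [1,3] + [1,2],
  ∂[2,3,4] = [3,4] − [2,4] + [2,3].
The 21×14 boundary matrix has rank 13 and Smith normal form diag(1,1,1,1,1,1,1,1,1,1,1,1,1).

Computing H_k = (kernel of ∂_k) / (image of ∂_{k+1}):

  H_2: rank ker ∂_2 − rank ∂_3 = (14 − 13) − 0 = 1, and there is no ∂_3, so H_2 ≅ Z.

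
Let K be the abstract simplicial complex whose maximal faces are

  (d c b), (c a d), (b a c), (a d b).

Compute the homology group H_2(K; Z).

Take the total order a < b < c < d on the vertex set. Then K (dimension 2) consists of the simplices:

  0-simplices (4): a, b, c, d
  1-simplices (6): ab, ac, ad, bc, bd, cd
  2-simplices (4): abc, abd, acd, bcd

so the chain groups are C_0 ≅ Z^4, C_1 ≅ Z^6, C_2 ≅ Z^4.

∂_1: C_1 → C_0 is given by ∂[p,q] = [q] − [p]. For instance
  ∂ac = c − a.
As a 4×6 matrix over Z this has rank 3, with invariant factors (1,1,1).

∂_2: C_2 → C_1 maps a triangle to the signed sum of its edges. For instance
  ∂acd = cd − ad + ac,
  ∂bcd = cd − bd + bc.
The resulting 6×4 matrix has rank 3, and its Smith normal form has invariant factors (1,1,1).

Computing H_k = (kernel of ∂_k) / (image of ∂_{k+1}):

  H_2: rank ker ∂_2 − rank ∂_3 = (4 − 3) − 0 = 1, and there is no ∂_3, so H_2 = Z.

(K is a triangulation of the 2-sphere S^2.)

H_2 ≅ Z.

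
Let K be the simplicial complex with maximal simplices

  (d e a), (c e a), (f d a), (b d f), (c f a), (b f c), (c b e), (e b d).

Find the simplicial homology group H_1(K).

Take the total order a < b < c < d < e < f on the vertex set. Then K (dimension 2) consists of the simplices:

  0-simplices (6): a, b, c, d, e, f
  1-simplices (12): ac, ad, ae, af, bc, bd, be, bf, ce, cf, de, df
  2-simplices (8): ace, acf, ade, adf, bce, bcf, bde, bdf

Hence C_0 ≅ Z^6, C_1 ≅ Z^12, C_2 ≅ Z^8.

∂_1: C_1 → C_0 is given by ∂[p,q] = [q] − [p]. For instance
  ∂be = e − b.
This gives a 6×12 integer matrix of rank 5; reducing to Smith normal form yields diagonal entries (1,1,1,1,1).

∂_2: C_2 → C_1 sends each 2-simplex [p,q,r] to [q,r] − [p,r] + [p,q]. For instance
  ∂bcf = cf − bf + bc,
  ∂bde = de − be + bd.
The resulting 12×8 matrix has rank 7, and its Smith normal form has invariant factors (1,1,1,1,1,1,1).

From H_k ≅ ker(∂_k) / im(∂_{k+1}) we obtain:

  H_1: rank ker ∂_1 − rank ∂_2 = (12 − 5) − 7 = 0, and the invariant factors of ∂_2 are all 1, so H_1 ≅ 0.

H_1 ≅ 0.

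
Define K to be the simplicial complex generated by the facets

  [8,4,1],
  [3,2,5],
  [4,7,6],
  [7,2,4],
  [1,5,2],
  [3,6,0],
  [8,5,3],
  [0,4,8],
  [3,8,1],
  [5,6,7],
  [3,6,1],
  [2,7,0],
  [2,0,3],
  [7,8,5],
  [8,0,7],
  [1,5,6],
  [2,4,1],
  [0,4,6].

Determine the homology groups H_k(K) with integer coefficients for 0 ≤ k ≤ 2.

H_0 = Z,  H_1 = Z ⊕ Z/2,  H_2 = 0.

We work with the vertex ordering 0 < 1 < 2 < 3 < 4 < 5 < 6 < 7 < 8. The simplices of K, each written with vertices in increasing order, are:

  0-simplices (9): [0], [1], [2], [3], [4], [5], [6], [7], [8]
  1-simplices (27): (27 of them)
  2-simplices (18): [0,2,3], [0,2,7], [0,3,6], [0,4,6], [0,4,8], [0,7,8], [1,2,4], [1,2,5], [1,3,6], [1,3,8], [1,4,8], [1,5,6], [2,3,5], [2,4,7], [3,5,8], [4,6,7], [5,6,7], [5,7,8]

Hence C_0 ≅ Z^9, C_1 ≅ Z^27, C_2 ≅ Z^18.

The boundary map ∂_1: C_1 → C_0 is given by ∂[p,q] = [q] − [p]. For instance
  ∂[0,2] = [2] − [0].
The resulting 9×27 matrix has rank 8, and its Smith normal form has invariant factors (1,1,1,1,1,1,1,1).

Boundary ∂_2: C_2 → C_1 sends each 2-simplex [p,q,r] to [q,r] − [p,r] + [p,q]. For instance
  ∂[3,5,8] = [5,8] − [3,8] + [3,5],
  ∂[0,7,8] = [7,8] − [0,8] + [0,7].
This gives a 27×18 integer matrix of rank 18; reducing to Smith normal form yields diagonal entries (1,1,1,1,1,1,1,1,1,1,1,1,1,1,1,1,1,2).

Now H_k = ker ∂_k / im ∂_{k+1}, so:

  H_0: rank C_0 − rank ∂_1 = 9 − 8 = 1, and the invariant factors of ∂_1 are all 1, so H_0 ≅ Z.
  H_1: rank ker ∂_1 − rank ∂_2 = (27 − 8) − 18 = 1, and ∂_2 has invariant factor 2 > 1, so H_1 ≅ Z ⊕ Z/2.
  H_2: rank ker ∂_2 − rank ∂_3 = (18 − 18) − 0 = 0, and there is no ∂_3, so H_2 ≅ 0.

As a check, the Euler characteristic is 9 − 27 + 18 = 0, which agrees with 1 − 1 + 0 = 0.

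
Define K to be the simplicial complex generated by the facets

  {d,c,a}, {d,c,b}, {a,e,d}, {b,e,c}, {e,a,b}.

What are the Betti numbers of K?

b_0 = 1, b_1 = 1, b_2 = 0.

K has 5 vertices, 10 edges, 5 triangles.
rank ∂_0 = 0, rank ∂_1 = 4 ⇒ b_0 = 5 − 0 − 4 = 1; all invariant factors of ∂_1 are 1 so no torsion. So H_0 ≅ Z.
rank ∂_1 = 4, rank ∂_2 = 5 ⇒ b_1 = 10 − 4 − 5 = 1; all invariant factors of ∂_2 are 1 so no torsion. So H_1 ≅ Z.
rank ∂_2 = 5, rank ∂_3 = 0 ⇒ b_2 = 5 − 5 − 0 = 0. So H_2 ≅ 0.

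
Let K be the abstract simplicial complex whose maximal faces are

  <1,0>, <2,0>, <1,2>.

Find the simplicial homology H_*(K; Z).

H_0 = Z,  H_1 = Z.

Take the total order 0 < 1 < 2 on the vertex set. Then K (dimension 1) consists of the simplices:

  0-simplices (3): [0], [1], [2]
  1-simplices (3): [0,1], [0,2], [1,2]

giving chain groups C_0 ≅ Z^3, C_1 ≅ Z^3.

Boundary ∂_1: C_1 → C_0 maps an edge to its endpoints' difference, ∂[p,q] = q − p. For instance
  ∂[0,2] = [2] − [0].
The 3×3 boundary matrix has rank 2 and Smith normal form diag(1,1).

Computing H_k = (kernel of ∂_k) / (image of ∂_{k+1}):

  H_0: rank C_0 − rank ∂_1 = 3 − 2 = 1, and the invariant factors of ∂_1 are all 1, so H_0 ≅ Z.
  H_1: rank ker ∂_1 − rank ∂_2 = (3 − 2) − 0 = 1, and there is no ∂_2, so H_1 ≅ Z.

As a check, the Euler characteristic is 3 − 3 = 0, which agrees with 1 − 1 = 0.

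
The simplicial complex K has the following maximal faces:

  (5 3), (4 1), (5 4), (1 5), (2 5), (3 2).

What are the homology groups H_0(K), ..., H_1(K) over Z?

H_0 = Z,  H_1 = Z^2.

K has 5 vertices, 6 edges.
rank ∂_0 = 0, rank ∂_1 = 4 ⇒ b_0 = 5 − 0 − 4 = 1; all invariant factors of ∂_1 are 1 so no torsion. So H_0 ≅ Z.
rank ∂_1 = 4, rank ∂_2 = 0 ⇒ b_1 = 6 − 4 − 0 = 2. So H_1 ≅ Z^2.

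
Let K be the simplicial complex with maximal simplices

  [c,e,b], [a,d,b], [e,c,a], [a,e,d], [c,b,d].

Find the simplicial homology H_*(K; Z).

H_0 = Z,  H_1 = Z,  H_2 = 0.

We work with the vertex ordering a < b < c < d < e. The simplices of K, each written with vertices in increasing order, are:

  0-simplices (5): a, b, c, d, e
  1-simplices (10): ab, ac, ad, ae, bc, bd, be, cd, ce, de
  2-simplices (5): abd, ace, ade, bcd, bce

Hence C_0 ≅ Z^5, C_1 ≅ Z^10, C_2 ≅ Z^5.

∂_1: C_1 → C_0 sends each edge [p,q] (with p < q) to q − p.
As a 5×10 matrix over Z this has rank 4, with invariant factors (1,1,1,1).

∂_2: C_2 → C_1 sends each 2-simplex [p,q,r] to [q,r] − [p,r] + [p,q]. For instance
  ∂ace = ce − ae + ac,
  ∂bce = ce − be + bc.
This gives a 10×5 integer matrix of rank 5; reducing to Smith normal form yields diagonal entries (1,1,1,1,1).

Now H_k = ker ∂_k / im ∂_{k+1}, so:

  H_0: rank C_0 − rank ∂_1 = 5 − 4 = 1, and the invariant factors of ∂_1 are all 1, so H_0 ≅ Z.
  H_1: rank ker ∂_1 − rank ∂_2 = (10 − 4) − 5 = 1, and the invariant factors of ∂_2 are all 1, so H_1 ≅ Z.
  H_2: rank ker ∂_2 − rank ∂_3 = (5 − 5) − 0 = 0, and there is no ∂_3, so H_2 ≅ 0.

(K is a triangulation of the Möbius band.)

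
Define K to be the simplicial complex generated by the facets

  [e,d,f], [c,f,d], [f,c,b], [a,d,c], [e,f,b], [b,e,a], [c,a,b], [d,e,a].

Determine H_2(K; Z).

We work with the vertex ordering a < b < c < d < e < f. The simplices of K, each written with vertices in increasing order, are:

  0-simplices (6): a, b, c, d, e, f
  1-simplices (12): ab, ac, ad, ae, bc, be, bf, cd, cf, de, df, ef
  2-simplices (8): abc, abe, acd, ade, bcf, bef, cdf, def

Hence C_0 ≅ Z^6, C_1 ≅ Z^12, C_2 ≅ Z^8.

∂_1: C_1 → C_0 sends each edge [p,q] (with p < q) to q − p. For instance
  ∂ae = e − a.
This gives a 6×12 integer matrix of rank 5; reducing to Smith normal form yields diagonal entries (1,1,1,1,1).

The boundary map ∂_2: C_2 → C_1 acts by ∂[p,q,r] = [q,r] − [p,r] + [p,q]. For instance
  ∂bef = ef − bf + be,
  ∂ade = de − ae + ad.
As a 12×8 matrix over Z this has rank 7, with invariant factors (1,1,1,1,1,1,1).

From H_k ≅ ker(∂_k) / im(∂_{k+1}) we obtain:

  H_2: rank ker ∂_2 − rank ∂_3 = (8 − 7) − 0 = 1, and there is no ∂_3, so H_2 = Z.

(K is a triangulation of the 2-sphere S^2.)

H_2 = Z.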